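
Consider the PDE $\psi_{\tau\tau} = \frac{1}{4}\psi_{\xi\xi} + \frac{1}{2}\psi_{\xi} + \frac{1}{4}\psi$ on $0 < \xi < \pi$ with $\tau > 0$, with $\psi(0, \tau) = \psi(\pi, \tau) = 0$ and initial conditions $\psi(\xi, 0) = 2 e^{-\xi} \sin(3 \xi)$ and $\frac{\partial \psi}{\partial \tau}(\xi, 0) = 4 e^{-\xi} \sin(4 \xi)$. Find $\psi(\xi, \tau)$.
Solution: Substitute $\psi = e^{-\xi}u$, i.e. $u = e^{\xi}\psi$.
By the product rule, $\psi_{\xi} = e^{-\xi}(u_{\xi} - u)$, $\psi_{\xi\xi} = e^{-\xi}(u_{\xi\xi} - 2u_{\xi} + u)$, $\psi_{\tau\tau} = e^{-\xi}u_{\tau\tau}$.
Substituting into the PDE and dividing by $e^{-\xi}$: $u_{\tau\tau} = \frac{1}{4}(u_{\xi\xi} - 2u_{\xi} + u) + \frac{1}{2}(u_{\xi} - u) + \frac{1}{4}u$.
The lower-order terms cancel, leaving the standard wave equation $u_{\tau\tau} = \frac{1}{4}u_{\xi\xi}$.
Initial data for $u$: $u(\xi,0) = e^{\xi}\psi(\xi,0) = 2 \sin(3 \xi)$; $u_{\tau}(\xi,0) = e^{\xi}\psi_{\tau}(\xi,0) = 4 \sin(4 \xi)$. The boundary conditions carry over: $u(0,\tau) = u(\pi,\tau) = 0$.
Solve for $u$:
  Using separation of variables $u = X(\xi)T(\tau)$:
  Eigenfunctions: $\sin(n\xi)$, $n = 1, 2, 3, \ldots$
  General solution: $u(\xi, \tau) = \sum [A_n \cos(n \tau/2) + B_n \sin(n \tau/2)] \sin(n\xi)$
  From $u(\xi,0) = 2 \sin(3 \xi)$: $A_3=2$. From $u_{\tau}(\xi,0) = 4 \sin(4 \xi)$, using $u_{\tau}(\xi,0) = \sum \omega_n B_n \sin(n\xi)$ with $\omega_n = n/2$: $B_4 = 4/2 = 2$.
Hence $u(\xi,\tau) = 2 \sin(3 \xi) \cos(3 \tau/2) + 2 \sin(4 \xi) \sin(2 \tau)$.
Transform back: $\psi(\xi,\tau) = e^{-\xi}u(\xi,\tau)$.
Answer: $\psi(\xi, \tau) = 2 e^{-\xi} \sin(2 \tau) \sin(4 \xi) + 2 e^{-\xi} \sin(3 \xi) \cos(3 \tau/2)$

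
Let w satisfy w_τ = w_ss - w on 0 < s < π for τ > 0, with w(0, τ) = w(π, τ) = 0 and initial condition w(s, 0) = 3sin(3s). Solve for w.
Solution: Substitute w = exp(-τ)u.
Then w_τ = exp(-τ)(u_τ - u), w_ss = exp(-τ)u_ss; substituting and dividing by exp(-τ), the lower-order terms cancel: u_τ = u_ss (standard heat equation).
Data for u: u(s,0) = w(s,0) = 3sin(3s). The boundary conditions carry over: u(0,τ) = u(π,τ) = 0.
Separating variables: u = Σ c_n exp(-n²τ) sin(ns). From u(s,0) = 3sin(3s): c_3=3.
So u(s,τ) = 3exp(-9τ)sin(3s), and w(s,τ) = exp(-τ)u(s,τ).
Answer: w(s, τ) = 3exp(-10τ)sin(3s)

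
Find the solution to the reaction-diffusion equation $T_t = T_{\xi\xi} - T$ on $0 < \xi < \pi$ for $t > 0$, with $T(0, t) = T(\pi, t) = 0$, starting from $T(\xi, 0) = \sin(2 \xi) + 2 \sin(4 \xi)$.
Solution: Substitute $T = e^{-t}u$.
Then $T_t = e^{-t}(u_t - u)$, $T_{\xi\xi} = e^{-t}u_{\xi\xi}$; substituting and dividing by $e^{-t}$, the lower-order terms cancel: $u_t = u_{\xi\xi}$ (standard heat equation).
Data for $u$: $u(\xi,0) = T(\xi,0) = \sin(2 \xi) + 2 \sin(4 \xi)$. The boundary conditions carry over: $u(0,t) = u(\pi,t) = 0$.
Separating variables: $u = \sum c_n e^{-n^2t} \sin(n\xi)$. From $u(\xi,0) = \sin(2 \xi) + 2 \sin(4 \xi)$: $c_2=1, c_4=2$.
So $u(\xi,t) = e^{-4 t} \sin(2 \xi) + 2 e^{-16 t} \sin(4 \xi)$, and $T(\xi,t) = e^{-t}u(\xi,t)$.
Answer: $T(\xi, t) = e^{-5 t} \sin(2 \xi) + 2 e^{-17 t} \sin(4 \xi)$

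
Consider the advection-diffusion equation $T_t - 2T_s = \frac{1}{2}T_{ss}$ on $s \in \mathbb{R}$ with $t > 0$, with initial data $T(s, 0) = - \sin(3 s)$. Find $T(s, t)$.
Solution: Change to a moving frame: let $\eta = s + 2t$, $\sigma = t$ and write $T(s,t) = u(\eta,\sigma)$.
By the chain rule $T_t = u_{\sigma} + 2u_{\eta}$, $T_s = u_{\eta}$, $T_{ss} = u_{\eta\eta}$.
Then $T_t - 2T_s = u_{\sigma}$: the advection term cancels and the PDE becomes the heat equation $u_{\sigma} = \frac{1}{2}u_{\eta\eta}$ on $\eta \in \mathbb{R}$.
Initial data: $u(\eta,0) = T(\eta,0) = - \sin(3 \eta)$.
On $\eta \in \mathbb{R}$ each mode satisfies $(\sin(n\eta))'' = -n^2 \sin(n\eta)$, so $e^{-n^2\sigma/2} \sin(n\eta)$ solves the heat equation; by superposition $u(\eta,\sigma) = \sum c_n e^{-n^2\sigma/2} \sin(n\eta)$.
Reading off the coefficients: $c_3=-1$, so $u(\eta,\sigma) = - e^{-9 \sigma/2} \sin(3 \eta)$.
Substituting back $\eta = s + 2t$, $\sigma = t$: $T(s,t) = u(s + 2t, t)$.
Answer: $T(s, t) = - e^{-9 t/2} \sin(3 s + 6 t)$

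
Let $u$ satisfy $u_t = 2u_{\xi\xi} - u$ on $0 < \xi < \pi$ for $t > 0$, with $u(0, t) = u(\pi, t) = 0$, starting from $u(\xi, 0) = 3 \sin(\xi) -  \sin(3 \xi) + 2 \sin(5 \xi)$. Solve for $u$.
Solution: Substitute $u = e^{-t}w$, i.e. $w = e^{t}u$.
By the product rule, $u_t = e^{-t}(w_t - w)$, $u_{\xi\xi} = e^{-t}w_{\xi\xi}$.
Substituting into the PDE and dividing by $e^{-t}$: $w_t - w = 2w_{\xi\xi} - w$.
The lower-order terms cancel, leaving the standard heat equation $w_t = 2w_{\xi\xi}$.
Initial data for $w$: $w(\xi,0) = u(\xi,0) = 3 \sin(\xi) - \sin(3 \xi) + 2 \sin(5 \xi)$. The boundary conditions carry over: $w(0,t) = w(\pi,t) = 0$.
Solve for $w$:
  Using separation of variables $w = X(\xi)T(t)$:
  Eigenfunctions: $\sin(n\xi)$, $n = 1, 2, 3, \ldots$
  General solution: $w(\xi, t) = \sum c_n \sin(n\xi) e^{-2n^2 t}$
  Matching $w(\xi,0) = 3 \sin(\xi) - \sin(3 \xi) + 2 \sin(5 \xi)$ term by term: $c_1=3, c_3=-1, c_5=2$.
Hence $w(\xi,t) = 3 e^{-2 t} \sin(\xi) - e^{-18 t} \sin(3 \xi) + 2 e^{-50 t} \sin(5 \xi)$.
Transform back: $u(\xi,t) = e^{-t}w(\xi,t)$.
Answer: $u(\xi, t) = 3 e^{-3 t} \sin(\xi) -  e^{-19 t} \sin(3 \xi) + 2 e^{-51 t} \sin(5 \xi)$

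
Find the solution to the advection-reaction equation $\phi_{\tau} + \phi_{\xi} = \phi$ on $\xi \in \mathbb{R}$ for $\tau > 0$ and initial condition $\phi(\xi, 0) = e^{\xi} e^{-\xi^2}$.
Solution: Substitute $\phi = e^{\xi}u$.
Then $\phi_{\xi} = e^{\xi}(u_{\xi} + u)$, $\phi_{\tau} = e^{\xi}u_{\tau}$; substituting and dividing by $e^{\xi}$, the lower-order terms cancel: $u_{\tau} + u_{\xi} = 0$ (standard advection equation).
Data for $u$: $u(\xi,0) = e^{-\xi}\phi(\xi,0) = e^{-\xi^2}$.
By characteristics ($d\xi/d\tau = 1$), $u(\xi,\tau) = f(\xi - \tau)$ with $f = u( \cdot , 0)$.
So $u(\xi,\tau) = e^{-(\xi - \tau)^2}$, and $\phi(\xi,\tau) = e^{\xi}u(\xi,\tau)$.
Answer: $\phi(\xi, \tau) = e^{\xi} e^{-(-\tau + \xi)^2}$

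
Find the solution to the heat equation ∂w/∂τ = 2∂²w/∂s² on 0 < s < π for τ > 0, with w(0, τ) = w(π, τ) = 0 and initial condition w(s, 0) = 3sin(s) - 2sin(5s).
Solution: Separating variables: w = Σ c_n exp(-2n²τ) sin(ns). From w(s,0) = 3sin(s) - 2sin(5s): c_1=3, c_5=-2.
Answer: w(s, τ) = 3exp(-2τ)sin(s) - 2exp(-50τ)sin(5s)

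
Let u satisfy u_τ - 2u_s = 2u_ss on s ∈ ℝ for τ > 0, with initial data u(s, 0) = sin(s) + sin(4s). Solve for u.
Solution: Change to a moving frame: let η = s + 2τ, σ = τ and write u(s,τ) = w(η,σ).
By the chain rule u_τ = w_σ + 2w_η, u_s = w_η, u_ss = w_ηη.
Then u_τ - 2u_s = w_σ: the advection term cancels and the PDE becomes the heat equation w_σ = 2w_ηη on η ∈ ℝ.
Initial data: w(η,0) = u(η,0) = sin(η) + sin(4η).
On η ∈ ℝ each mode satisfies (sin(nη))″ = -n² sin(nη), so exp(-2n²σ) sin(nη) solves the heat equation; by superposition w(η,σ) = Σ c_n exp(-2n²σ) sin(nη).
Reading off the coefficients: c_1=1, c_4=1, so w(η,σ) = exp(-2σ)sin(η) + exp(-32σ)sin(4η).
Substituting back η = s + 2τ, σ = τ: u(s,τ) = w(s + 2τ, τ).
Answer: u(s, τ) = exp(-2τ)sin(s + 2τ) + exp(-32τ)sin(4s + 8τ)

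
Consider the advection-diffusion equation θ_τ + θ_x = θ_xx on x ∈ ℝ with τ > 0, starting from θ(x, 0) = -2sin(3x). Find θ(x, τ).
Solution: Change to a moving frame: let η = x - τ, σ = τ and write θ(x,τ) = u(η,σ).
By the chain rule θ_τ = u_σ - u_η, θ_x = u_η, θ_xx = u_ηη.
Then θ_τ + θ_x = u_σ: the advection term cancels and the PDE becomes the heat equation u_σ = u_ηη on η ∈ ℝ.
Initial data: u(η,0) = θ(η,0) = -2sin(3η).
On η ∈ ℝ each mode satisfies (sin(nη))″ = -n² sin(nη), so exp(-n²σ) sin(nη) solves the heat equation; by superposition u(η,σ) = Σ c_n exp(-n²σ) sin(nη).
Reading off the coefficients: c_3=-2, so u(η,σ) = -2exp(-9σ)sin(3η).
Substituting back η = x - τ, σ = τ: θ(x,τ) = u(x - τ, τ).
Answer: θ(x, τ) = -2exp(-9τ)sin(3x - 3τ)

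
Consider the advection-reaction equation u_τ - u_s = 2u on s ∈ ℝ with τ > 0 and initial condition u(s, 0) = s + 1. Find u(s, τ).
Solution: Substitute u = exp(2τ)w, i.e. w = exp(-2τ)u.
By the product rule, u_τ = exp(2τ)(w_τ + 2w), u_s = exp(2τ)w_s.
Substituting into the PDE and dividing by exp(2τ): w_τ + 2w - w_s = 2w.
The lower-order terms cancel, leaving the standard advection equation w_τ - w_s = 0.
Initial data for w: w(s,0) = u(s,0) = s + 1.
Solve for w:
  By method of characteristics (waves move left with speed 1):
  Along characteristics s + τ = const, w is constant, so w(s,τ) = f(s + τ) with f = w(·, 0).
Hence w(s,τ) = s + τ + 1.
Transform back: u(s,τ) = exp(2τ)w(s,τ).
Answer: u(s, τ) = sexp(2τ) + τexp(2τ) + exp(2τ)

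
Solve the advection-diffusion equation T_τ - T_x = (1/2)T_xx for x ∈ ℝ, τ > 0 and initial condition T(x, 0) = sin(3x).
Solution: Change to a moving frame: let η = x + τ, σ = τ and write T(x,τ) = u(η,σ).
By the chain rule T_τ = u_σ + u_η, T_x = u_η, T_xx = u_ηη.
Then T_τ - T_x = u_σ: the advection term cancels and the PDE becomes the heat equation u_σ = (1/2)u_ηη on η ∈ ℝ.
Initial data: u(η,0) = T(η,0) = sin(3η).
On η ∈ ℝ each mode satisfies (sin(nη))″ = -n² sin(nη), so exp(-n²σ/2) sin(nη) solves the heat equation; by superposition u(η,σ) = Σ c_n exp(-n²σ/2) sin(nη).
Reading off the coefficients: c_3=1, so u(η,σ) = exp(-9σ/2)sin(3η).
Substituting back η = x + τ, σ = τ: T(x,τ) = u(x + τ, τ).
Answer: T(x, τ) = exp(-9τ/2)sin(3x + 3τ)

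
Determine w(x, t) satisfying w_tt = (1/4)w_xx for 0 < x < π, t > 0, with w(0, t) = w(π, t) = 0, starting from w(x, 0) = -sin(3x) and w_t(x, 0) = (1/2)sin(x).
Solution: Separating variables: w = Σ [A_n cos(ω_n t) + B_n sin(ω_n t)] sin(nx), ω_n = n/2. From ICs (B_n = velocity coefficient / ω_n): A_3=-1, B_1=1.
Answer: w(x, t) = sin(t/2)sin(x) - sin(3x)cos(3t/2)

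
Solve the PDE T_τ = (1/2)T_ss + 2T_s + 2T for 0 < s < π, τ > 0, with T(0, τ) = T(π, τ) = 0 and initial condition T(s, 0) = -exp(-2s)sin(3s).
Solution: Substitute T = exp(-2s)u, i.e. u = exp(2s)T.
By the product rule, T_s = exp(-2s)(u_s - 2u), T_ss = exp(-2s)(u_ss - 4u_s + 4u), T_τ = exp(-2s)u_τ.
Substituting into the PDE and dividing by exp(-2s): u_τ = (1/2)(u_ss - 4u_s + 4u) + 2(u_s - 2u) + 2u.
The lower-order terms cancel, leaving the standard heat equation u_τ = (1/2)u_ss.
Initial data for u: u(s,0) = exp(2s)T(s,0) = -sin(3s). The boundary conditions carry over: u(0,τ) = u(π,τ) = 0.
Solve for u:
  Using separation of variables u = X(s)G(τ):
  Eigenfunctions: sin(ns), n = 1, 2, 3, ...
  General solution: u(s, τ) = Σ c_n sin(ns) exp(-n² τ/2)
  Matching u(s,0) = -sin(3s) term by term: c_3=-1.
Hence u(s,τ) = -exp(-9τ/2)sin(3s).
Transform back: T(s,τ) = exp(-2s)u(s,τ).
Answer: T(s, τ) = -exp(-2s)exp(-9τ/2)sin(3s)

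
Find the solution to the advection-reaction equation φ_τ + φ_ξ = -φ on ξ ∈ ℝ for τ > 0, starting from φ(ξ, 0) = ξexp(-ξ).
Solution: Substitute φ = exp(-ξ)u, i.e. u = exp(ξ)φ.
By the product rule, φ_ξ = exp(-ξ)(u_ξ - u), φ_τ = exp(-ξ)u_τ.
Substituting into the PDE and dividing by exp(-ξ): u_τ + (u_ξ - u) = -u.
The lower-order terms cancel, leaving the standard advection equation u_τ + u_ξ = 0.
Initial data for u: u(ξ,0) = exp(ξ)φ(ξ,0) = ξ.
Solve for u:
  By method of characteristics (waves move right with speed 1):
  Along characteristics ξ - τ = const, u is constant, so u(ξ,τ) = f(ξ - τ) with f = u(·, 0).
Hence u(ξ,τ) = ξ - τ.
Transform back: φ(ξ,τ) = exp(-ξ)u(ξ,τ).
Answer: φ(ξ, τ) = ξexp(-ξ) - τexp(-ξ)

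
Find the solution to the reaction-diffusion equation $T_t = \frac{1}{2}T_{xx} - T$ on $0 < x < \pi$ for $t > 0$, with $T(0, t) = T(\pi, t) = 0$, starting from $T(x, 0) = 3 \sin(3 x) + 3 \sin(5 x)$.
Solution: Substitute $T = e^{-t}u$, i.e. $u = e^{t}T$.
By the product rule, $T_t = e^{-t}(u_t - u)$, $T_{xx} = e^{-t}u_{xx}$.
Substituting into the PDE and dividing by $e^{-t}$: $u_t - u = \frac{1}{2}u_{xx} - u$.
The lower-order terms cancel, leaving the standard heat equation $u_t = \frac{1}{2}u_{xx}$.
Initial data for $u$: $u(x,0) = T(x,0) = 3 \sin(3 x) + 3 \sin(5 x)$. The boundary conditions carry over: $u(0,t) = u(\pi,t) = 0$.
Solve for $u$:
  Using separation of variables $u = X(x)G(t)$:
  Eigenfunctions: $\sin(nx)$, $n = 1, 2, 3, \ldots$
  General solution: $u(x, t) = \sum c_n \sin(nx) e^{-n^2 t/2}$
  Matching $u(x,0) = 3 \sin(3 x) + 3 \sin(5 x)$ term by term: $c_3=3, c_5=3$.
Hence $u(x,t) = 3 e^{-9 t/2} \sin(3 x) + 3 e^{-25 t/2} \sin(5 x)$.
Transform back: $T(x,t) = e^{-t}u(x,t)$.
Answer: $T(x, t) = 3 e^{-11 t/2} \sin(3 x) + 3 e^{-27 t/2} \sin(5 x)$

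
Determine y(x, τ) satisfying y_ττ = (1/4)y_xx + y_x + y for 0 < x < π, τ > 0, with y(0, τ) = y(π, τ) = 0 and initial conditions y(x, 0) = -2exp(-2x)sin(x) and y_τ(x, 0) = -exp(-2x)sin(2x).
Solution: Substitute y = exp(-2x)u, i.e. u = exp(2x)y.
By the product rule, y_x = exp(-2x)(u_x - 2u), y_xx = exp(-2x)(u_xx - 4u_x + 4u), y_ττ = exp(-2x)u_ττ.
Substituting into the PDE and dividing by exp(-2x): u_ττ = (1/4)(u_xx - 4u_x + 4u) + (u_x - 2u) + u.
The lower-order terms cancel, leaving the standard wave equation u_ττ = (1/4)u_xx.
Initial data for u: u(x,0) = exp(2x)y(x,0) = -2sin(x); u_τ(x,0) = exp(2x)y_τ(x,0) = -sin(2x). The boundary conditions carry over: u(0,τ) = u(π,τ) = 0.
Solve for u:
  Using separation of variables u = X(x)T(τ):
  Eigenfunctions: sin(nx), n = 1, 2, 3, ...
  General solution: u(x, τ) = Σ [A_n cos(n τ/2) + B_n sin(n τ/2)] sin(nx)
  From u(x,0) = -2sin(x): A_1=-2. From u_τ(x,0) = -sin(2x), using u_τ(x,0) = Σ ω_n B_n sin(nx) with ω_n = n/2: B_2 = (-1)/1 = -1.
Hence u(x,τ) = -2sin(x)cos(τ/2) - sin(2x)sin(τ).
Transform back: y(x,τ) = exp(-2x)u(x,τ).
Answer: y(x, τ) = -2exp(-2x)sin(x)cos(τ/2) - exp(-2x)sin(2x)sin(τ)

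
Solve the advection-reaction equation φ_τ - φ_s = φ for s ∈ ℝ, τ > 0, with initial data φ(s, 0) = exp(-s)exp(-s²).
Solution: Substitute φ = exp(-s)u.
Then φ_s = exp(-s)(u_s - u), φ_τ = exp(-s)u_τ; substituting and dividing by exp(-s), the lower-order terms cancel: u_τ - u_s = 0 (standard advection equation).
Data for u: u(s,0) = exp(s)φ(s,0) = exp(-s²).
By characteristics (ds/dτ = -1), u(s,τ) = f(s + τ) with f = u(·, 0).
So u(s,τ) = exp(-(s + τ)²), and φ(s,τ) = exp(-s)u(s,τ).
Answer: φ(s, τ) = exp(-s)exp(-(s + τ)²)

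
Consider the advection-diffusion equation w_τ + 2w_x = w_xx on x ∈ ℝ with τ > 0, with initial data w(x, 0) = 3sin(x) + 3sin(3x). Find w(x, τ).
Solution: Moving frame: η = x - 2τ, σ = τ, w = u(η,σ), so w_τ = u_σ - 2u_η and w_xx = u_ηη.
Hence w_τ + 2w_x = u_σ and the PDE becomes the heat equation u_σ = u_ηη on η ∈ ℝ.
Initial data: u(η,0) = w(η,0) = 3sin(η) + 3sin(3η). Each mode sin(nη) decays as exp(-n²σ) on ℝ, so u(η,σ) = Σ c_n exp(-n²σ) sin(nη) with c_1=3, c_3=3: u(η,σ) = 3exp(-σ)sin(η) + 3exp(-9σ)sin(3η).
Substituting back: w(x,τ) = u(x - 2τ, τ).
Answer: w(x, τ) = 3exp(-τ)sin(x - 2τ) + 3exp(-9τ)sin(3x - 6τ)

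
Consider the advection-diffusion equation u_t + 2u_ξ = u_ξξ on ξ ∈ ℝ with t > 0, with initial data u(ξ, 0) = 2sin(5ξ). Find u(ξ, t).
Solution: Moving frame: η = ξ - 2t, σ = t, u = w(η,σ), so u_t = w_σ - 2w_η and u_ξξ = w_ηη.
Hence u_t + 2u_ξ = w_σ and the PDE becomes the heat equation w_σ = w_ηη on η ∈ ℝ.
Initial data: w(η,0) = u(η,0) = 2sin(5η). Each mode sin(nη) decays as exp(-n²σ) on ℝ, so w(η,σ) = Σ c_n exp(-n²σ) sin(nη) with c_5=2: w(η,σ) = 2exp(-25σ)sin(5η).
Substituting back: u(ξ,t) = w(ξ - 2t, t).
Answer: u(ξ, t) = -2exp(-25t)sin(10t - 5ξ)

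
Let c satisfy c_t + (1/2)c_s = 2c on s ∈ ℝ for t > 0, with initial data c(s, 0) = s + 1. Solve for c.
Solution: Substitute c = exp(2t)u.
Then c_t = exp(2t)(u_t + 2u), c_s = exp(2t)u_s; substituting and dividing by exp(2t), the lower-order terms cancel: u_t + (1/2)u_s = 0 (standard advection equation).
Data for u: u(s,0) = c(s,0) = s + 1.
By characteristics (ds/dt = 1/2), u(s,t) = f(s - (1/2)t) with f = u(·, 0).
So u(s,t) = s - (1/2)t + 1, and c(s,t) = exp(2t)u(s,t).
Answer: c(s, t) = sexp(2t) - (1/2)texp(2t) + exp(2t)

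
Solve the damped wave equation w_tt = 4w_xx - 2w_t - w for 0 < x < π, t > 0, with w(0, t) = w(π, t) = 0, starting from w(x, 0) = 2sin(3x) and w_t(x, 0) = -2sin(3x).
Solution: Substitute w = exp(-t)u, i.e. u = exp(t)w.
By the product rule, w_t = exp(-t)(u_t - u), w_tt = exp(-t)(u_tt - 2u_t + u), w_xx = exp(-t)u_xx.
Substituting into the PDE and dividing by exp(-t): u_tt - 2u_t + u = 4u_xx - 2(u_t - u) - u.
The lower-order terms cancel, leaving the standard wave equation u_tt = 4u_xx.
Initial data for u: u(x,0) = w(x,0) = 2sin(3x); u_t(x,0) = w_t(x,0) + w(x,0) = 0. The boundary conditions carry over: u(0,t) = u(π,t) = 0.
Solve for u:
  Using separation of variables u = X(x)T(t):
  Eigenfunctions: sin(nx), n = 1, 2, 3, ...
  General solution: u(x, t) = Σ [A_n cos(2n t) + B_n sin(2n t)] sin(nx)
  From u(x,0) = 2sin(3x): A_3=2. From u_t(x,0) = 0: all B_n = 0.
Hence u(x,t) = 2sin(3x)cos(6t).
Transform back: w(x,t) = exp(-t)u(x,t).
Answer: w(x, t) = 2exp(-t)sin(3x)cos(6t)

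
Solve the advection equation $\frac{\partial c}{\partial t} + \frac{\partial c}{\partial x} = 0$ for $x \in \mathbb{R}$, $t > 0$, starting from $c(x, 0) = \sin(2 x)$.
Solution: By method of characteristics (waves move right with speed 1):
Along characteristics $x - t =$ const, $c$ is constant, so $c(x,t) = f(x - t)$ with $f = c( \cdot , 0)$.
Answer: $c(x, t) = - \sin(2 t - 2 x)$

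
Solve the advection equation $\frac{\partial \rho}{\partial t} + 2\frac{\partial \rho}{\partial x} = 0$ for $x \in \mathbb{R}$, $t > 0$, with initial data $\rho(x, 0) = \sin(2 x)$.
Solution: By method of characteristics (waves move right with speed 2):
Along characteristics $x - 2t =$ const, $\rho$ is constant, so $\rho(x,t) = f(x - 2t)$ with $f = \rho( \cdot , 0)$.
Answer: $\rho(x, t) = - \sin(4 t - 2 x)$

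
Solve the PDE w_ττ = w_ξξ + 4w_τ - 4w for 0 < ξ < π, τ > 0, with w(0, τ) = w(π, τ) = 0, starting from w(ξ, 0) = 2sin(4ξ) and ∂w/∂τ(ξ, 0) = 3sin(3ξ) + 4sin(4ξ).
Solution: Substitute w = exp(2τ)u, i.e. u = exp(-2τ)w.
By the product rule, w_τ = exp(2τ)(u_τ + 2u), w_ττ = exp(2τ)(u_ττ + 4u_τ + 4u), w_ξξ = exp(2τ)u_ξξ.
Substituting into the PDE and dividing by exp(2τ): u_ττ + 4u_τ + 4u = u_ξξ + 4(u_τ + 2u) - 4u.
The lower-order terms cancel, leaving the standard wave equation u_ττ = u_ξξ.
Initial data for u: u(ξ,0) = w(ξ,0) = 2sin(4ξ); u_τ(ξ,0) = w_τ(ξ,0) - 2w(ξ,0) = 3sin(3ξ). The boundary conditions carry over: u(0,τ) = u(π,τ) = 0.
Solve for u:
  Using separation of variables u = X(ξ)T(τ):
  Eigenfunctions: sin(nξ), n = 1, 2, 3, ...
  General solution: u(ξ, τ) = Σ [A_n cos(n τ) + B_n sin(n τ)] sin(nξ)
  From u(ξ,0) = 2sin(4ξ): A_4=2. From u_τ(ξ,0) = 3sin(3ξ), using u_τ(ξ,0) = Σ ω_n B_n sin(nξ) with ω_n = n: B_3 = 3/3 = 1.
Hence u(ξ,τ) = sin(3ξ)sin(3τ) + 2sin(4ξ)cos(4τ).
Transform back: w(ξ,τ) = exp(2τ)u(ξ,τ).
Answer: w(ξ, τ) = exp(2τ)sin(3ξ)sin(3τ) + 2exp(2τ)sin(4ξ)cos(4τ)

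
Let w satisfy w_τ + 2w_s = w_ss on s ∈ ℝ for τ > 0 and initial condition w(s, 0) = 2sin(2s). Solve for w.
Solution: Moving frame: η = s - 2τ, σ = τ, w = u(η,σ), so w_τ = u_σ - 2u_η and w_ss = u_ηη.
Hence w_τ + 2w_s = u_σ and the PDE becomes the heat equation u_σ = u_ηη on η ∈ ℝ.
Initial data: u(η,0) = w(η,0) = 2sin(2η). Each mode sin(nη) decays as exp(-n²σ) on ℝ, so u(η,σ) = Σ c_n exp(-n²σ) sin(nη) with c_2=2: u(η,σ) = 2exp(-4σ)sin(2η).
Substituting back: w(s,τ) = u(s - 2τ, τ).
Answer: w(s, τ) = 2exp(-4τ)sin(2s - 4τ)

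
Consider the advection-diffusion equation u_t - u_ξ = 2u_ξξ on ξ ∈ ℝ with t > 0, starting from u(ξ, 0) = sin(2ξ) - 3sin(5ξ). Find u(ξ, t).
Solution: Moving frame: η = ξ + t, σ = t, u = w(η,σ), so u_t = w_σ + w_η and u_ξξ = w_ηη.
Hence u_t - u_ξ = w_σ and the PDE becomes the heat equation w_σ = 2w_ηη on η ∈ ℝ.
Initial data: w(η,0) = u(η,0) = sin(2η) - 3sin(5η). Each mode sin(nη) decays as exp(-2n²σ) on ℝ, so w(η,σ) = Σ c_n exp(-2n²σ) sin(nη) with c_2=1, c_5=-3: w(η,σ) = exp(-8σ)sin(2η) - 3exp(-50σ)sin(5η).
Substituting back: u(ξ,t) = w(ξ + t, t).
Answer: u(ξ, t) = exp(-8t)sin(2t + 2ξ) - 3exp(-50t)sin(5t + 5ξ)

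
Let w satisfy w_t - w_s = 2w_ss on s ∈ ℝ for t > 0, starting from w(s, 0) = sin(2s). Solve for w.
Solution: Change to a moving frame: let η = s + t, σ = t and write w(s,t) = u(η,σ).
By the chain rule w_t = u_σ + u_η, w_s = u_η, w_ss = u_ηη.
Then w_t - w_s = u_σ: the advection term cancels and the PDE becomes the heat equation u_σ = 2u_ηη on η ∈ ℝ.
Initial data: u(η,0) = w(η,0) = sin(2η).
On η ∈ ℝ each mode satisfies (sin(nη))″ = -n² sin(nη), so exp(-2n²σ) sin(nη) solves the heat equation; by superposition u(η,σ) = Σ c_n exp(-2n²σ) sin(nη).
Reading off the coefficients: c_2=1, so u(η,σ) = exp(-8σ)sin(2η).
Substituting back η = s + t, σ = t: w(s,t) = u(s + t, t).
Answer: w(s, t) = exp(-8t)sin(2s + 2t)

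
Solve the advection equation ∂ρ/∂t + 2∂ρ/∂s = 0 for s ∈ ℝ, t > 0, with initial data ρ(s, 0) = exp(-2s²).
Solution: By method of characteristics (waves move right with speed 2):
Along characteristics s - 2t = const, ρ is constant, so ρ(s,t) = f(s - 2t) with f = ρ(·, 0).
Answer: ρ(s, t) = exp(-2(s - 2t)²)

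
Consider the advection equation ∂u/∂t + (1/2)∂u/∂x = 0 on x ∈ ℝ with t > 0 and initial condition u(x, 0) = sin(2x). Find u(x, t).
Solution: By characteristics (dx/dt = 1/2), u(x,t) = f(x - (1/2)t) with f = u(·, 0).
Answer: u(x, t) = -sin(t - 2x)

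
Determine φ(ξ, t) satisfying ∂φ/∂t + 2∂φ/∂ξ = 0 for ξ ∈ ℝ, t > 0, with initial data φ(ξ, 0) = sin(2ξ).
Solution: By characteristics (dξ/dt = 2), φ(ξ,t) = f(ξ - 2t) with f = φ(·, 0).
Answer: φ(ξ, t) = -sin(4t - 2ξ)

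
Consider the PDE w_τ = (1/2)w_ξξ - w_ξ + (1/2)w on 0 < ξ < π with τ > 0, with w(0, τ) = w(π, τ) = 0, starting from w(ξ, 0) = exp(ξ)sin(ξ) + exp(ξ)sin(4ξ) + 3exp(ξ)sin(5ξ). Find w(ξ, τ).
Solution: Substitute w = exp(ξ)u, i.e. u = exp(-ξ)w.
By the product rule, w_ξ = exp(ξ)(u_ξ + u), w_ξξ = exp(ξ)(u_ξξ + 2u_ξ + u), w_τ = exp(ξ)u_τ.
Substituting into the PDE and dividing by exp(ξ): u_τ = (1/2)(u_ξξ + 2u_ξ + u) - (u_ξ + u) + (1/2)u.
The lower-order terms cancel, leaving the standard heat equation u_τ = (1/2)u_ξξ.
Initial data for u: u(ξ,0) = exp(-ξ)w(ξ,0) = sin(ξ) + sin(4ξ) + 3sin(5ξ). The boundary conditions carry over: u(0,τ) = u(π,τ) = 0.
Solve for u:
  Using separation of variables u = X(ξ)T(τ):
  Eigenfunctions: sin(nξ), n = 1, 2, 3, ...
  General solution: u(ξ, τ) = Σ c_n sin(nξ) exp(-n² τ/2)
  Matching u(ξ,0) = sin(ξ) + sin(4ξ) + 3sin(5ξ) term by term: c_1=1, c_4=1, c_5=3.
Hence u(ξ,τ) = exp(-8τ)sin(4ξ) + exp(-τ/2)sin(ξ) + 3exp(-25τ/2)sin(5ξ).
Transform back: w(ξ,τ) = exp(ξ)u(ξ,τ).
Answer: w(ξ, τ) = exp(ξ)exp(-8τ)sin(4ξ) + exp(ξ)exp(-τ/2)sin(ξ) + 3exp(ξ)exp(-25τ/2)sin(5ξ)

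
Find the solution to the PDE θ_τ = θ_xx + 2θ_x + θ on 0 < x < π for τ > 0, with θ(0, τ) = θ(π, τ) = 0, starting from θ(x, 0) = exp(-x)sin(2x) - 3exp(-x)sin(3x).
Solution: Substitute θ = exp(-x)u.
Then θ_x = exp(-x)(u_x - u), θ_xx = exp(-x)(u_xx - 2u_x + u), θ_τ = exp(-x)u_τ; substituting and dividing by exp(-x), the lower-order terms cancel: u_τ = u_xx (standard heat equation).
Data for u: u(x,0) = exp(x)θ(x,0) = sin(2x) - 3sin(3x). The boundary conditions carry over: u(0,τ) = u(π,τ) = 0.
Separating variables: u = Σ c_n exp(-n²τ) sin(nx). From u(x,0) = sin(2x) - 3sin(3x): c_2=1, c_3=-3.
So u(x,τ) = exp(-4τ)sin(2x) - 3exp(-9τ)sin(3x), and θ(x,τ) = exp(-x)u(x,τ).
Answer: θ(x, τ) = exp(-x)exp(-4τ)sin(2x) - 3exp(-x)exp(-9τ)sin(3x)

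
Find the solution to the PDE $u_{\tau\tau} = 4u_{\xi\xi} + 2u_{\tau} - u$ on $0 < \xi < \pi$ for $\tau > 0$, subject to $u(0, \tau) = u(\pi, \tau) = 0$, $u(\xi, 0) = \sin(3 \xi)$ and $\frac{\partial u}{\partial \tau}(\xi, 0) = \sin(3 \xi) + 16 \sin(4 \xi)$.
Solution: Substitute $u = e^{\tau}w$, i.e. $w = e^{-\tau}u$.
By the product rule, $u_{\tau} = e^{\tau}(w_{\tau} + w)$, $u_{\tau\tau} = e^{\tau}(w_{\tau\tau} + 2w_{\tau} + w)$, $u_{\xi\xi} = e^{\tau}w_{\xi\xi}$.
Substituting into the PDE and dividing by $e^{\tau}$: $w_{\tau\tau} + 2w_{\tau} + w = 4w_{\xi\xi} + 2(w_{\tau} + w) - w$.
The lower-order terms cancel, leaving the standard wave equation $w_{\tau\tau} = 4w_{\xi\xi}$.
Initial data for $w$: $w(\xi,0) = u(\xi,0) = \sin(3 \xi)$; $w_{\tau}(\xi,0) = u_{\tau}(\xi,0) - u(\xi,0) = 16 \sin(4 \xi)$. The boundary conditions carry over: $w(0,\tau) = w(\pi,\tau) = 0$.
Solve for $w$:
  Using separation of variables $w = X(\xi)T(\tau)$:
  Eigenfunctions: $\sin(n\xi)$, $n = 1, 2, 3, \ldots$
  General solution: $w(\xi, \tau) = \sum [A_n \cos(2n \tau) + B_n \sin(2n \tau)] \sin(n\xi)$
  From $w(\xi,0) = \sin(3 \xi)$: $A_3=1$. From $w_{\tau}(\xi,0) = 16 \sin(4 \xi)$, using $w_{\tau}(\xi,0) = \sum \omega_n B_n \sin(n\xi)$ with $\omega_n = 2n$: $B_4 = 16/8 = 2$.
Hence $w(\xi,\tau) = \sin(3 \xi) \cos(6 \tau) + 2 \sin(4 \xi) \sin(8 \tau)$.
Transform back: $u(\xi,\tau) = e^{\tau}w(\xi,\tau)$.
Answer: $u(\xi, \tau) = 2 e^{\tau} \sin(8 \tau) \sin(4 \xi) + e^{\tau} \sin(3 \xi) \cos(6 \tau)$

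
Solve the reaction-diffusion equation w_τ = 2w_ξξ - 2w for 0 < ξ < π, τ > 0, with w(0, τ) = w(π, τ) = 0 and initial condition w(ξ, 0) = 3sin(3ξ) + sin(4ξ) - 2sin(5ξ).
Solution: Substitute w = exp(-2τ)u.
Then w_τ = exp(-2τ)(u_τ - 2u), w_ξξ = exp(-2τ)u_ξξ; substituting and dividing by exp(-2τ), the lower-order terms cancel: u_τ = 2u_ξξ (standard heat equation).
Data for u: u(ξ,0) = w(ξ,0) = 3sin(3ξ) + sin(4ξ) - 2sin(5ξ). The boundary conditions carry over: u(0,τ) = u(π,τ) = 0.
Separating variables: u = Σ c_n exp(-2n²τ) sin(nξ). From u(ξ,0) = 3sin(3ξ) + sin(4ξ) - 2sin(5ξ): c_3=3, c_4=1, c_5=-2.
So u(ξ,τ) = 3exp(-18τ)sin(3ξ) + exp(-32τ)sin(4ξ) - 2exp(-50τ)sin(5ξ), and w(ξ,τ) = exp(-2τ)u(ξ,τ).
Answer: w(ξ, τ) = 3exp(-20τ)sin(3ξ) + exp(-34τ)sin(4ξ) - 2exp(-52τ)sin(5ξ)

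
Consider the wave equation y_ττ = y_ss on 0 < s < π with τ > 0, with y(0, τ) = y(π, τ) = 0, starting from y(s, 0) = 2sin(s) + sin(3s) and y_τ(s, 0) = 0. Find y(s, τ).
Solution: Separating variables: y = Σ [A_n cos(ω_n τ) + B_n sin(ω_n τ)] sin(ns), ω_n = n. From ICs: A_1=2, A_3=1.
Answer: y(s, τ) = 2sin(s)cos(τ) + sin(3s)cos(3τ)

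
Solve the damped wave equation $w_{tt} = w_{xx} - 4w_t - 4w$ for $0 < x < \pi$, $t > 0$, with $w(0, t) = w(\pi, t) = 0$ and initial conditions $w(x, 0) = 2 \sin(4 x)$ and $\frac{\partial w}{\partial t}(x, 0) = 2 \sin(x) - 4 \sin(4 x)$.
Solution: Substitute $w = e^{-2t}u$, i.e. $u = e^{2t}w$.
By the product rule, $w_t = e^{-2t}(u_t - 2u)$, $w_{tt} = e^{-2t}(u_{tt} - 4u_t + 4u)$, $w_{xx} = e^{-2t}u_{xx}$.
Substituting into the PDE and dividing by $e^{-2t}$: $u_{tt} - 4u_t + 4u = u_{xx} - 4(u_t - 2u) - 4u$.
The lower-order terms cancel, leaving the standard wave equation $u_{tt} = u_{xx}$.
Initial data for $u$: $u(x,0) = w(x,0) = 2 \sin(4 x)$; $u_t(x,0) = w_t(x,0) + 2w(x,0) = 2 \sin(x)$. The boundary conditions carry over: $u(0,t) = u(\pi,t) = 0$.
Solve for $u$:
  Using separation of variables $u = X(x)T(t)$:
  Eigenfunctions: $\sin(nx)$, $n = 1, 2, 3, \ldots$
  General solution: $u(x, t) = \sum [A_n \cos(n t) + B_n \sin(n t)] \sin(nx)$
  From $u(x,0) = 2 \sin(4 x)$: $A_4=2$. From $u_t(x,0) = 2 \sin(x)$, using $u_t(x,0) = \sum \omega_n B_n \sin(nx)$ with $\omega_n = n$: $B_1 = 2/1 = 2$.
Hence $u(x,t) = 2 \sin(t) \sin(x) + 2 \sin(4 x) \cos(4 t)$.
Transform back: $w(x,t) = e^{-2t}u(x,t)$.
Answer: $w(x, t) = 2 e^{-2 t} \sin(t) \sin(x) + 2 e^{-2 t} \sin(4 x) \cos(4 t)$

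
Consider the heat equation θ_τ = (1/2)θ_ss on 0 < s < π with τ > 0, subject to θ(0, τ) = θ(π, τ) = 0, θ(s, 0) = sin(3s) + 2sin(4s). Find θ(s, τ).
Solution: Using separation of variables θ = X(s)G(τ):
Eigenfunctions: sin(ns), n = 1, 2, 3, ...
General solution: θ(s, τ) = Σ c_n sin(ns) exp(-n² τ/2)
Matching θ(s,0) = sin(3s) + 2sin(4s) term by term: c_3=1, c_4=2.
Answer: θ(s, τ) = 2exp(-8τ)sin(4s) + exp(-9τ/2)sin(3s)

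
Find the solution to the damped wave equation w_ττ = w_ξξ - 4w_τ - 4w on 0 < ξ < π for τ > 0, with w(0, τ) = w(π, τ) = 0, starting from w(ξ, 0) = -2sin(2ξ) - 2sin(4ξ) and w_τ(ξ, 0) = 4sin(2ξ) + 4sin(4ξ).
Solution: Substitute w = exp(-2τ)u.
Then w_τ = exp(-2τ)(u_τ - 2u), w_ττ = exp(-2τ)(u_ττ - 4u_τ + 4u), w_ξξ = exp(-2τ)u_ξξ; substituting and dividing by exp(-2τ), the lower-order terms cancel: u_ττ = u_ξξ (standard wave equation).
Data for u: u(ξ,0) = w(ξ,0) = -2sin(2ξ) - 2sin(4ξ); u_τ(ξ,0) = w_τ(ξ,0) + 2w(ξ,0) = 0. The boundary conditions carry over: u(0,τ) = u(π,τ) = 0.
Separating variables: u = Σ [A_n cos(ω_n τ) + B_n sin(ω_n τ)] sin(nξ), ω_n = n. From ICs: A_2=-2, A_4=-2.
So u(ξ,τ) = -2sin(2ξ)cos(2τ) - 2sin(4ξ)cos(4τ), and w(ξ,τ) = exp(-2τ)u(ξ,τ).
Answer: w(ξ, τ) = -2exp(-2τ)sin(2ξ)cos(2τ) - 2exp(-2τ)sin(4ξ)cos(4τ)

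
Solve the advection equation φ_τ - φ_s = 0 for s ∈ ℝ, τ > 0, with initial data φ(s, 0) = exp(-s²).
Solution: By method of characteristics (waves move left with speed 1):
Along characteristics s + τ = const, φ is constant, so φ(s,τ) = f(s + τ) with f = φ(·, 0).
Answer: φ(s, τ) = exp(-(s + τ)²)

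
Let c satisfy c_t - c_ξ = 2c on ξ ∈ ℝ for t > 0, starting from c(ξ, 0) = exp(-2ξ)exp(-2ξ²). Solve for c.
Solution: Substitute c = exp(-2ξ)u, i.e. u = exp(2ξ)c.
By the product rule, c_ξ = exp(-2ξ)(u_ξ - 2u), c_t = exp(-2ξ)u_t.
Substituting into the PDE and dividing by exp(-2ξ): u_t - (u_ξ - 2u) = 2u.
The lower-order terms cancel, leaving the standard advection equation u_t - u_ξ = 0.
Initial data for u: u(ξ,0) = exp(2ξ)c(ξ,0) = exp(-2ξ²).
Solve for u:
  By method of characteristics (waves move left with speed 1):
  Along characteristics ξ + t = const, u is constant, so u(ξ,t) = f(ξ + t) with f = u(·, 0).
Hence u(ξ,t) = exp(-2(t + ξ)²).
Transform back: c(ξ,t) = exp(-2ξ)u(ξ,t).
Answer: c(ξ, t) = exp(-2ξ)exp(-2(t + ξ)²)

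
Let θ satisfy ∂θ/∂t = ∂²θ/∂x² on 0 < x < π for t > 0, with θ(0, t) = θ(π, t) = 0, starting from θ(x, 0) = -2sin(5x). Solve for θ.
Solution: Using separation of variables θ = X(x)G(t):
Eigenfunctions: sin(nx), n = 1, 2, 3, ...
General solution: θ(x, t) = Σ c_n sin(nx) exp(-n² t)
Matching θ(x,0) = -2sin(5x) term by term: c_5=-2.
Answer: θ(x, t) = -2exp(-25t)sin(5x)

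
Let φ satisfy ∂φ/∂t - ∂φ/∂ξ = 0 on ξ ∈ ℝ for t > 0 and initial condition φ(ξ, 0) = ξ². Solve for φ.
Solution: By characteristics (dξ/dt = -1), φ(ξ,t) = f(ξ + t) with f = φ(·, 0).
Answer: φ(ξ, t) = t² + 2tξ + ξ²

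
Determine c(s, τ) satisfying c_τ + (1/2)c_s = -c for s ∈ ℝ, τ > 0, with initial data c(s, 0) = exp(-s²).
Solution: Substitute c = exp(-τ)u.
Then c_τ = exp(-τ)(u_τ - u), c_s = exp(-τ)u_s; substituting and dividing by exp(-τ), the lower-order terms cancel: u_τ + (1/2)u_s = 0 (standard advection equation).
Data for u: u(s,0) = c(s,0) = exp(-s²).
By characteristics (ds/dτ = 1/2), u(s,τ) = f(s - (1/2)τ) with f = u(·, 0).
So u(s,τ) = exp(-(s - τ/2)²), and c(s,τ) = exp(-τ)u(s,τ).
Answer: c(s, τ) = exp(-τ)exp(-(s - τ/2)²)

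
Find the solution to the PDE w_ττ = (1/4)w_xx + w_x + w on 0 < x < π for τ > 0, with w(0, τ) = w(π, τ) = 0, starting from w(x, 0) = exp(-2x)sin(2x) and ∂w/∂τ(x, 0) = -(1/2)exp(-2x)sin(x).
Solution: Substitute w = exp(-2x)u.
Then w_x = exp(-2x)(u_x - 2u), w_xx = exp(-2x)(u_xx - 4u_x + 4u), w_ττ = exp(-2x)u_ττ; substituting and dividing by exp(-2x), the lower-order terms cancel: u_ττ = (1/4)u_xx (standard wave equation).
Data for u: u(x,0) = exp(2x)w(x,0) = sin(2x); u_τ(x,0) = exp(2x)w_τ(x,0) = -(1/2)sin(x). The boundary conditions carry over: u(0,τ) = u(π,τ) = 0.
Separating variables: u = Σ [A_n cos(ω_n τ) + B_n sin(ω_n τ)] sin(nx), ω_n = n/2. From ICs (B_n = velocity coefficient / ω_n): A_2=1, B_1=-1.
So u(x,τ) = -sin(x)sin(τ/2) + sin(2x)cos(τ), and w(x,τ) = exp(-2x)u(x,τ).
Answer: w(x, τ) = -exp(-2x)sin(x)sin(τ/2) + exp(-2x)sin(2x)cos(τ)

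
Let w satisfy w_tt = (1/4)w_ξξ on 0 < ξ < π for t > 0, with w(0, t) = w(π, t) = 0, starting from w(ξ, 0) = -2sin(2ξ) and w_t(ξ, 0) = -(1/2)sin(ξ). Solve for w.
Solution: Separating variables: w = Σ [A_n cos(ω_n t) + B_n sin(ω_n t)] sin(nξ), ω_n = n/2. From ICs (B_n = velocity coefficient / ω_n): A_2=-2, B_1=-1.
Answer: w(ξ, t) = -sin(t/2)sin(ξ) - 2sin(2ξ)cos(t)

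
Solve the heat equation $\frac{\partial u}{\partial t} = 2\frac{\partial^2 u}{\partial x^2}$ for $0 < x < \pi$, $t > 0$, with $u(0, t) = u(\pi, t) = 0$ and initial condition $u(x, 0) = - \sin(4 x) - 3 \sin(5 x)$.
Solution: Using separation of variables $u = X(x)T(t)$:
Eigenfunctions: $\sin(nx)$, $n = 1, 2, 3, \ldots$
General solution: $u(x, t) = \sum c_n \sin(nx) e^{-2n^2 t}$
Matching $u(x,0) = - \sin(4 x) - 3 \sin(5 x)$ term by term: $c_4=-1, c_5=-3$.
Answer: $u(x, t) = - e^{-32 t} \sin(4 x) - 3 e^{-50 t} \sin(5 x)$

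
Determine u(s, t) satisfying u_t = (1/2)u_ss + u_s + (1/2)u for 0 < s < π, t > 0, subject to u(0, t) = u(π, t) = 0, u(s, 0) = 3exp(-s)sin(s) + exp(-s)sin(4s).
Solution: Substitute u = exp(-s)w.
Then u_s = exp(-s)(w_s - w), u_ss = exp(-s)(w_ss - 2w_s + w), u_t = exp(-s)w_t; substituting and dividing by exp(-s), the lower-order terms cancel: w_t = (1/2)w_ss (standard heat equation).
Data for w: w(s,0) = exp(s)u(s,0) = 3sin(s) + sin(4s). The boundary conditions carry over: w(0,t) = w(π,t) = 0.
Separating variables: w = Σ c_n exp(-n²t/2) sin(ns). From w(s,0) = 3sin(s) + sin(4s): c_1=3, c_4=1.
So w(s,t) = exp(-8t)sin(4s) + 3exp(-t/2)sin(s), and u(s,t) = exp(-s)w(s,t).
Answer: u(s, t) = exp(-s)exp(-8t)sin(4s) + 3exp(-s)exp(-t/2)sin(s)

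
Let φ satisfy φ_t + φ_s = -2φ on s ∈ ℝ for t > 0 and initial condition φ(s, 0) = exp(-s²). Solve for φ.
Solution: Substitute φ = exp(-2t)u, i.e. u = exp(2t)φ.
By the product rule, φ_t = exp(-2t)(u_t - 2u), φ_s = exp(-2t)u_s.
Substituting into the PDE and dividing by exp(-2t): u_t - 2u + u_s = -2u.
The lower-order terms cancel, leaving the standard advection equation u_t + u_s = 0.
Initial data for u: u(s,0) = φ(s,0) = exp(-s²).
Solve for u:
  By method of characteristics (waves move right with speed 1):
  Along characteristics s - t = const, u is constant, so u(s,t) = f(s - t) with f = u(·, 0).
Hence u(s,t) = exp(-(s - t)²).
Transform back: φ(s,t) = exp(-2t)u(s,t).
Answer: φ(s, t) = exp(-2t)exp(-(s - t)²)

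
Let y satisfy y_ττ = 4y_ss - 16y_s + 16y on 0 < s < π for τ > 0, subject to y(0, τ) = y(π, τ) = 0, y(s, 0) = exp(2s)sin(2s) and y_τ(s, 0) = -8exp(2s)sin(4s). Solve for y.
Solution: Substitute y = exp(2s)u.
Then y_s = exp(2s)(u_s + 2u), y_ss = exp(2s)(u_ss + 4u_s + 4u), y_ττ = exp(2s)u_ττ; substituting and dividing by exp(2s), the lower-order terms cancel: u_ττ = 4u_ss (standard wave equation).
Data for u: u(s,0) = exp(-2s)y(s,0) = sin(2s); u_τ(s,0) = exp(-2s)y_τ(s,0) = -8sin(4s). The boundary conditions carry over: u(0,τ) = u(π,τ) = 0.
Separating variables: u = Σ [A_n cos(ω_n τ) + B_n sin(ω_n τ)] sin(ns), ω_n = 2n. From ICs (B_n = velocity coefficient / ω_n): A_2=1, B_4=-1.
So u(s,τ) = sin(2s)cos(4τ) - sin(4s)sin(8τ), and y(s,τ) = exp(2s)u(s,τ).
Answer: y(s, τ) = exp(2s)sin(2s)cos(4τ) - exp(2s)sin(4s)sin(8τ)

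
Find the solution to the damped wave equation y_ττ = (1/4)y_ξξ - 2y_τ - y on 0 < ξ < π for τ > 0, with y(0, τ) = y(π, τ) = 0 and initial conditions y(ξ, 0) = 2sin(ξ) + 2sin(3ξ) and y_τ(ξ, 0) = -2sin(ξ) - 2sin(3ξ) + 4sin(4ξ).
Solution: Substitute y = exp(-τ)u.
Then y_τ = exp(-τ)(u_τ - u), y_ττ = exp(-τ)(u_ττ - 2u_τ + u), y_ξξ = exp(-τ)u_ξξ; substituting and dividing by exp(-τ), the lower-order terms cancel: u_ττ = (1/4)u_ξξ (standard wave equation).
Data for u: u(ξ,0) = y(ξ,0) = 2sin(ξ) + 2sin(3ξ); u_τ(ξ,0) = y_τ(ξ,0) + y(ξ,0) = 4sin(4ξ). The boundary conditions carry over: u(0,τ) = u(π,τ) = 0.
Separating variables: u = Σ [A_n cos(ω_n τ) + B_n sin(ω_n τ)] sin(nξ), ω_n = n/2. From ICs (B_n = velocity coefficient / ω_n): A_1=2, A_3=2, B_4=2.
So u(ξ,τ) = 2sin(ξ)cos(τ/2) + 2sin(3ξ)cos(3τ/2) + 2sin(4ξ)sin(2τ), and y(ξ,τ) = exp(-τ)u(ξ,τ).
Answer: y(ξ, τ) = 2exp(-τ)sin(ξ)cos(τ/2) + 2exp(-τ)sin(3ξ)cos(3τ/2) + 2exp(-τ)sin(4ξ)sin(2τ)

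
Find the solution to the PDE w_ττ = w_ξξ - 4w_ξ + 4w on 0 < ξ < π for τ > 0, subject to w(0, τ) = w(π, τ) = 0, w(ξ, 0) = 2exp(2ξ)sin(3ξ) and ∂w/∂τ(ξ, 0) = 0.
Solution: Substitute w = exp(2ξ)u.
Then w_ξ = exp(2ξ)(u_ξ + 2u), w_ξξ = exp(2ξ)(u_ξξ + 4u_ξ + 4u), w_ττ = exp(2ξ)u_ττ; substituting and dividing by exp(2ξ), the lower-order terms cancel: u_ττ = u_ξξ (standard wave equation).
Data for u: u(ξ,0) = exp(-2ξ)w(ξ,0) = 2sin(3ξ); u_τ(ξ,0) = exp(-2ξ)w_τ(ξ,0) = 0. The boundary conditions carry over: u(0,τ) = u(π,τ) = 0.
Separating variables: u = Σ [A_n cos(ω_n τ) + B_n sin(ω_n τ)] sin(nξ), ω_n = n. From ICs: A_3=2.
So u(ξ,τ) = 2sin(3ξ)cos(3τ), and w(ξ,τ) = exp(2ξ)u(ξ,τ).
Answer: w(ξ, τ) = 2exp(2ξ)sin(3ξ)cos(3τ)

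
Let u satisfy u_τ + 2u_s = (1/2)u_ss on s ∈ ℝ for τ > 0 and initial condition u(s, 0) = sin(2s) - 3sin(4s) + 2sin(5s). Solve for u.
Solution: Moving frame: η = s - 2τ, σ = τ, u = w(η,σ), so u_τ = w_σ - 2w_η and u_ss = w_ηη.
Hence u_τ + 2u_s = w_σ and the PDE becomes the heat equation w_σ = (1/2)w_ηη on η ∈ ℝ.
Initial data: w(η,0) = u(η,0) = sin(2η) - 3sin(4η) + 2sin(5η). Each mode sin(nη) decays as exp(-n²σ/2) on ℝ, so w(η,σ) = Σ c_n exp(-n²σ/2) sin(nη) with c_2=1, c_4=-3, c_5=2: w(η,σ) = exp(-2σ)sin(2η) - 3exp(-8σ)sin(4η) + 2exp(-25σ/2)sin(5η).
Substituting back: u(s,τ) = w(s - 2τ, τ).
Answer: u(s, τ) = exp(-2τ)sin(2s - 4τ) - 3exp(-8τ)sin(4s - 8τ) + 2exp(-25τ/2)sin(5s - 10τ)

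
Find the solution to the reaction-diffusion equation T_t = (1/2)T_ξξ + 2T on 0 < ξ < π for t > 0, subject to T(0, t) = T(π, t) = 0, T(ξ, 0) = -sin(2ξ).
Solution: Substitute T = exp(2t)u.
Then T_t = exp(2t)(u_t + 2u), T_ξξ = exp(2t)u_ξξ; substituting and dividing by exp(2t), the lower-order terms cancel: u_t = (1/2)u_ξξ (standard heat equation).
Data for u: u(ξ,0) = T(ξ,0) = -sin(2ξ). The boundary conditions carry over: u(0,t) = u(π,t) = 0.
Separating variables: u = Σ c_n exp(-n²t/2) sin(nξ). From u(ξ,0) = -sin(2ξ): c_2=-1.
So u(ξ,t) = -exp(-2t)sin(2ξ), and T(ξ,t) = exp(2t)u(ξ,t).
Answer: T(ξ, t) = -sin(2ξ)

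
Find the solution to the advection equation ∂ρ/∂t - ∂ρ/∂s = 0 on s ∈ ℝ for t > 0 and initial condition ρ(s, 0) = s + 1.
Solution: By method of characteristics (waves move left with speed 1):
Along characteristics s + t = const, ρ is constant, so ρ(s,t) = f(s + t) with f = ρ(·, 0).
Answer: ρ(s, t) = s + t + 1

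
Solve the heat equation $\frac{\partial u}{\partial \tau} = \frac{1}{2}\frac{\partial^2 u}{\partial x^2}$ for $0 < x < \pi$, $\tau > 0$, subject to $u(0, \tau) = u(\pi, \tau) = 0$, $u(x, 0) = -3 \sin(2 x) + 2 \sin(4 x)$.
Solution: Separating variables: $u = \sum c_n e^{-n^2\tau/2} \sin(nx)$. From $u(x,0) = -3 \sin(2 x) + 2 \sin(4 x)$: $c_2=-3, c_4=2$.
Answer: $u(x, \tau) = -3 e^{-2 \tau} \sin(2 x) + 2 e^{-8 \tau} \sin(4 x)$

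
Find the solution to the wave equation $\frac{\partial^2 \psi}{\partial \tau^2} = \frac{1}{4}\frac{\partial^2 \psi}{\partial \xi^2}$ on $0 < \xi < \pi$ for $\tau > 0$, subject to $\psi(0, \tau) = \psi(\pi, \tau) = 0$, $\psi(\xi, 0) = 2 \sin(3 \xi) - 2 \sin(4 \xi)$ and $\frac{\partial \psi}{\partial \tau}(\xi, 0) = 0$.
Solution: Separating variables: $\psi = \sum [A_n \cos(\omega_n \tau) + B_n \sin(\omega_n \tau)] \sin(n\xi)$, $\omega_n = n/2$. From ICs: $A_3=2, A_4=-2$.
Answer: $\psi(\xi, \tau) = 2 \sin(3 \xi) \cos(3 \tau/2) - 2 \sin(4 \xi) \cos(2 \tau)$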